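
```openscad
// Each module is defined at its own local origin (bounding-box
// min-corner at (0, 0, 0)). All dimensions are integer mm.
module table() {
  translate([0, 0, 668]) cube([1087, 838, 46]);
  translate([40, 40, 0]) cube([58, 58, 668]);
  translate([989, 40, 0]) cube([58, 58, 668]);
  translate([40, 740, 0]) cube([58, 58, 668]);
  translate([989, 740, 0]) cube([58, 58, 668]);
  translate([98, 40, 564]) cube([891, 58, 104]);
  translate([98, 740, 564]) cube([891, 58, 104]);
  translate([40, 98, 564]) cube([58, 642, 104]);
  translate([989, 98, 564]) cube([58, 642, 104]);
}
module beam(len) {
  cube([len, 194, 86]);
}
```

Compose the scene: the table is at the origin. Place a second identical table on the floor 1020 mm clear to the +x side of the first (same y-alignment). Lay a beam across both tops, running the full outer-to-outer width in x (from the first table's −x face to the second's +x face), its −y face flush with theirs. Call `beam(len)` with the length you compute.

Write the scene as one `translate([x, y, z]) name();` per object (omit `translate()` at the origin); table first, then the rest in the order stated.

table();
translate([2107, 0, 0]) table();
translate([0, 0, 714]) beam(3194);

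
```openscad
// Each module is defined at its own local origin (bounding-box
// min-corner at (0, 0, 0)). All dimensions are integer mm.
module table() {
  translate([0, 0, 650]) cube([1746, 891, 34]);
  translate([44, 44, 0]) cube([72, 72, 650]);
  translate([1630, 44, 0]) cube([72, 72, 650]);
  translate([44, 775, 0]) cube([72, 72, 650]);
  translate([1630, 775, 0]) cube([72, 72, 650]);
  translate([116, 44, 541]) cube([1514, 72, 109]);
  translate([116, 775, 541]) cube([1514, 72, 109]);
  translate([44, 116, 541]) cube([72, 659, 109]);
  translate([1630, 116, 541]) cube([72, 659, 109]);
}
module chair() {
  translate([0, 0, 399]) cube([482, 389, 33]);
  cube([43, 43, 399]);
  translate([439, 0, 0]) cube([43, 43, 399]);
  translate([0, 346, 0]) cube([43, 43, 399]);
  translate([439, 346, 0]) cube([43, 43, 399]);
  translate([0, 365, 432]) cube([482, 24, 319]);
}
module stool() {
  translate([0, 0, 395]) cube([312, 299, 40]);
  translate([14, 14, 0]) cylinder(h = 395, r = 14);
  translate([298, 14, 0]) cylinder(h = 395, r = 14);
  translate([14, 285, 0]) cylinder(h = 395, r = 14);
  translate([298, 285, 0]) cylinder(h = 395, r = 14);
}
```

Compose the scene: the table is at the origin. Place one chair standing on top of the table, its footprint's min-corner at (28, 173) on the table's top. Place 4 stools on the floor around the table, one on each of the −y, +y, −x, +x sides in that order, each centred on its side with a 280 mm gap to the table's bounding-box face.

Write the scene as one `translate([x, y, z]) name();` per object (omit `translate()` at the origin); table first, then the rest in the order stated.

table();
translate([28, 173, 684]) chair();
translate([717, -579, 0]) stool();
translate([717, 1171, 0]) stool();
translate([-592, 296, 0]) stool();
translate([2026, 296, 0]) stool();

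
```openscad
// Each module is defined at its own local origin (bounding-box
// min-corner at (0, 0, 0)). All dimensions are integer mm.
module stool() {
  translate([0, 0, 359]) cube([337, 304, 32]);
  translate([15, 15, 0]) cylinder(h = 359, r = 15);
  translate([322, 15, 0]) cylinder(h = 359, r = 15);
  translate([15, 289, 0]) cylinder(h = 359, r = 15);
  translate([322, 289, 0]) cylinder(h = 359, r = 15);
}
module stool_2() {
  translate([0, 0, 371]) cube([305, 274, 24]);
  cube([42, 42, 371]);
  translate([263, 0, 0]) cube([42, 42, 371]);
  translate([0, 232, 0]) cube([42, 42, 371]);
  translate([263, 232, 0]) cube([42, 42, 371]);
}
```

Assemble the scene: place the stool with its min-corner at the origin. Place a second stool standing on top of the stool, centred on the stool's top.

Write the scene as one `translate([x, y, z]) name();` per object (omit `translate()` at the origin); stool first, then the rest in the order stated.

stool();
translate([16, 15, 391]) stool_2();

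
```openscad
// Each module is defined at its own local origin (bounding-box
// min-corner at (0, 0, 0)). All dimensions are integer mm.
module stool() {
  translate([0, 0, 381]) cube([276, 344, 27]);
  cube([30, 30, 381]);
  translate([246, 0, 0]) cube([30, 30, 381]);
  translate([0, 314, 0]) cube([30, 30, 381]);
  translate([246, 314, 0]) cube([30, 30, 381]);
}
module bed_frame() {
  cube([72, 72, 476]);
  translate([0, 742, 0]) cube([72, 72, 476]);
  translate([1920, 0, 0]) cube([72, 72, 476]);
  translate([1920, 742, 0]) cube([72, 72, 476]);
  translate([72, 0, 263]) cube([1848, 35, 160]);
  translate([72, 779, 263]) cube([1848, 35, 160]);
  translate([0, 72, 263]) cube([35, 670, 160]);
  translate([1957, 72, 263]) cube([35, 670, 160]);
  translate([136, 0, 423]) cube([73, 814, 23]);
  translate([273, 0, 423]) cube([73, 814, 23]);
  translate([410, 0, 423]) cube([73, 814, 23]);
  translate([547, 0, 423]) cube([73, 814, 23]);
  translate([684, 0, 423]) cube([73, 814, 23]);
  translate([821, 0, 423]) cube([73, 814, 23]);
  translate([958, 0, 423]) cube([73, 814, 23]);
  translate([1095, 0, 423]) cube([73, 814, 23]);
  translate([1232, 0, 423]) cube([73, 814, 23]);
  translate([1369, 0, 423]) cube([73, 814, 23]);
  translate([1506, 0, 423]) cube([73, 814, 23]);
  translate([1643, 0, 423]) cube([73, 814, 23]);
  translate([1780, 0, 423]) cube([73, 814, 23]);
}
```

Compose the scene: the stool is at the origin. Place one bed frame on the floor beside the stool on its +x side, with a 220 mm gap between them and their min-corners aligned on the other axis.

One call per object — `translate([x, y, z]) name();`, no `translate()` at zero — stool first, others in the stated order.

stool();
translate([496, 0, 0]) bed_frame();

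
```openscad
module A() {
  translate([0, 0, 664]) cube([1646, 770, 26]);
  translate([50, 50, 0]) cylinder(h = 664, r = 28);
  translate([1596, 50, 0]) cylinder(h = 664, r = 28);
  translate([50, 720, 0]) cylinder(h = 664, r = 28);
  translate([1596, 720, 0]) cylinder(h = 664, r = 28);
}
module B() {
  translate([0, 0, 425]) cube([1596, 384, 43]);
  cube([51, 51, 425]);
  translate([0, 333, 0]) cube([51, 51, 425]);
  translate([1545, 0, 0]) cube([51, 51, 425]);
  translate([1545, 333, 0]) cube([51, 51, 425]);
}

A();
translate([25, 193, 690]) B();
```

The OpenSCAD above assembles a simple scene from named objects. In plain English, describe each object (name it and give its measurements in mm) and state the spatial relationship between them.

A is a table with a 1646×770 mm rectangular top, 26 mm thick, top surface at z = 690 mm, supported by four round legs of 56 mm diameter, each leg's bounding box inset 22 mm from the nearest pair of top edges, running from the floor.

B is a bench: a 1596×384 mm seat slab, 43 mm thick, top at z = 468 mm, on four 51×51 mm square legs flush with the seat corners and standing on z = 0.

The bench is on top of the table, centred.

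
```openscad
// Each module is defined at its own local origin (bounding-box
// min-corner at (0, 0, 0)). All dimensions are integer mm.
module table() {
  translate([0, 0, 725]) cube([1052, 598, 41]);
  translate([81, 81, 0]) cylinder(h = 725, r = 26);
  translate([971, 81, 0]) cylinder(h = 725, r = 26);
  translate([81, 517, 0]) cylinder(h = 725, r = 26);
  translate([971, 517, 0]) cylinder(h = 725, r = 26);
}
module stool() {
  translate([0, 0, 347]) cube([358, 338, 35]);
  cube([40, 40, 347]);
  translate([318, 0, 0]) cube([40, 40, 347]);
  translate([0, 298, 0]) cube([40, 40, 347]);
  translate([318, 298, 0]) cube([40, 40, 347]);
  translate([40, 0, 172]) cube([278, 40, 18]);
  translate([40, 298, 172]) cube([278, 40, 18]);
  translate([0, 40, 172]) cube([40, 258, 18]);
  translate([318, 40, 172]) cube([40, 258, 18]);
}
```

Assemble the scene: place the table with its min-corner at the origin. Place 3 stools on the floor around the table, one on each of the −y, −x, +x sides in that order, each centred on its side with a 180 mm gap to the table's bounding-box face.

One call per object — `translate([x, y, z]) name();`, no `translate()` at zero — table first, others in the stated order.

table();
translate([347, -518, 0]) stool();
translate([-538, 130, 0]) stool();
translate([1232, 130, 0]) stool();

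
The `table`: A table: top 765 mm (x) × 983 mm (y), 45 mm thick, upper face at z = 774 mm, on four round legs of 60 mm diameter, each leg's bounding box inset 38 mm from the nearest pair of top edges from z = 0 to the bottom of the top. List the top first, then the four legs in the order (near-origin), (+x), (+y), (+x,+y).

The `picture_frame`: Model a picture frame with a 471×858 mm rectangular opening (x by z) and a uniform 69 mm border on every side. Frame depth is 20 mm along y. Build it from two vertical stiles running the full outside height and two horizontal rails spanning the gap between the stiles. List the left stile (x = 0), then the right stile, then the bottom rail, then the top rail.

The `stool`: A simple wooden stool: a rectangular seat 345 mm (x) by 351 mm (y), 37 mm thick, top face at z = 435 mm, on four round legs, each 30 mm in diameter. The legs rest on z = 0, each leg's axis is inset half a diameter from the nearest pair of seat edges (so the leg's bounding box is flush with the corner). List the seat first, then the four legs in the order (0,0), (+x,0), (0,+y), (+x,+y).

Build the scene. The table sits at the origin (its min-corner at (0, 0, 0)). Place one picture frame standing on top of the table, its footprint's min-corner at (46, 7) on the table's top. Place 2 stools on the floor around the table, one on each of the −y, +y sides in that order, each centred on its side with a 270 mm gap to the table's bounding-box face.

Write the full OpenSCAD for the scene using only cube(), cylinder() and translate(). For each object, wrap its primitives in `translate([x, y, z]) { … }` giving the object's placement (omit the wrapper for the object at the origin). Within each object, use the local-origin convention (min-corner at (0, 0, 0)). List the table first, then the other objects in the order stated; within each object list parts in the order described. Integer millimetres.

translate([0, 0, 729]) cube([765, 983, 45]);
translate([68, 68, 0]) cylinder(h = 729, r = 30);
translate([697, 68, 0]) cylinder(h = 729, r = 30);
translate([68, 915, 0]) cylinder(h = 729, r = 30);
translate([697, 915, 0]) cylinder(h = 729, r = 30);
translate([46, 7, 774]) {
  cube([69, 20, 996]);
  translate([540, 0, 0]) cube([69, 20, 996]);
  translate([69, 0, 0]) cube([471, 20, 69]);
  translate([69, 0, 927]) cube([471, 20, 69]);
}
translate([210, -621, 0]) {
  translate([0, 0, 398]) cube([345, 351, 37]);
  translate([15, 15, 0]) cylinder(h = 398, r = 15);
  translate([330, 15, 0]) cylinder(h = 398, r = 15);
  translate([15, 336, 0]) cylinder(h = 398, r = 15);
  translate([330, 336, 0]) cylinder(h = 398, r = 15);
}
translate([210, 1253, 0]) {
  translate([0, 0, 398]) cube([345, 351, 37]);
  translate([15, 15, 0]) cylinder(h = 398, r = 15);
  translate([330, 15, 0]) cylinder(h = 398, r = 15);
  translate([15, 336, 0]) cylinder(h = 398, r = 15);
  translate([330, 336, 0]) cylinder(h = 398, r = 15);
}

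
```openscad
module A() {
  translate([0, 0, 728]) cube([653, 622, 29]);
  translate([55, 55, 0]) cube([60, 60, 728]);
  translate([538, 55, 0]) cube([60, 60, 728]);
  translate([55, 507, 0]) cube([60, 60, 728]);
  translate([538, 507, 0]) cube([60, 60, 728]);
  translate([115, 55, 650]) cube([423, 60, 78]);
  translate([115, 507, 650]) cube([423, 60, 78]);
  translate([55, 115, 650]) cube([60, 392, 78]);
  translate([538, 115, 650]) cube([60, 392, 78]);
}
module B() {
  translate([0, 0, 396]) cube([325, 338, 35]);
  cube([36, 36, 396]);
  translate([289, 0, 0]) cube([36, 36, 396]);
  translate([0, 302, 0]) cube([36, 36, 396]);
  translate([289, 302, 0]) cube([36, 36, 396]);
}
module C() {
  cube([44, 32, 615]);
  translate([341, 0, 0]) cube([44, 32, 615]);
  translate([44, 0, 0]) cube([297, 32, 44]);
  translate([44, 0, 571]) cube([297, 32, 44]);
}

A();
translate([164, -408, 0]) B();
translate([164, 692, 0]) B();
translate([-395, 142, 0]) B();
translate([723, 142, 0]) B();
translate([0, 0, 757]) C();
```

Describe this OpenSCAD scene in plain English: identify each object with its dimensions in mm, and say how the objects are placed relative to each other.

A is a rectangular dining table. The top is 653×622×29 mm with its upper surface at z = 757 mm. It stands on four 60×60 mm square legs, each inset 55 mm from the nearest pair of top edges, running from the floor to the underside of the top. Four apron rails, 60 mm thick and 78 mm tall, run between adjacent legs with their top edges flush with the underside of the top and their outer faces flush with the legs' outer faces.

B is a simple wooden stool: a rectangular seat 325 mm (x) by 338 mm (y), 35 mm thick, top face at z = 431 mm, on four square legs, each 36×36 mm in cross-section. The legs rest on z = 0, each flush with a corner of the seat.

C is a rectangular picture frame lying in the x–z plane (depth along y). The opening is 297 mm wide (x) by 527 mm tall (z), surrounded by a border 44 mm wide on all four sides. The frame is 32 mm deep and is made of two full-height vertical stiles with two horizontal rails fitted between them.

Four stools sit around the table at the −y, +y, −x, +x sides. The picture frame is on top of the table.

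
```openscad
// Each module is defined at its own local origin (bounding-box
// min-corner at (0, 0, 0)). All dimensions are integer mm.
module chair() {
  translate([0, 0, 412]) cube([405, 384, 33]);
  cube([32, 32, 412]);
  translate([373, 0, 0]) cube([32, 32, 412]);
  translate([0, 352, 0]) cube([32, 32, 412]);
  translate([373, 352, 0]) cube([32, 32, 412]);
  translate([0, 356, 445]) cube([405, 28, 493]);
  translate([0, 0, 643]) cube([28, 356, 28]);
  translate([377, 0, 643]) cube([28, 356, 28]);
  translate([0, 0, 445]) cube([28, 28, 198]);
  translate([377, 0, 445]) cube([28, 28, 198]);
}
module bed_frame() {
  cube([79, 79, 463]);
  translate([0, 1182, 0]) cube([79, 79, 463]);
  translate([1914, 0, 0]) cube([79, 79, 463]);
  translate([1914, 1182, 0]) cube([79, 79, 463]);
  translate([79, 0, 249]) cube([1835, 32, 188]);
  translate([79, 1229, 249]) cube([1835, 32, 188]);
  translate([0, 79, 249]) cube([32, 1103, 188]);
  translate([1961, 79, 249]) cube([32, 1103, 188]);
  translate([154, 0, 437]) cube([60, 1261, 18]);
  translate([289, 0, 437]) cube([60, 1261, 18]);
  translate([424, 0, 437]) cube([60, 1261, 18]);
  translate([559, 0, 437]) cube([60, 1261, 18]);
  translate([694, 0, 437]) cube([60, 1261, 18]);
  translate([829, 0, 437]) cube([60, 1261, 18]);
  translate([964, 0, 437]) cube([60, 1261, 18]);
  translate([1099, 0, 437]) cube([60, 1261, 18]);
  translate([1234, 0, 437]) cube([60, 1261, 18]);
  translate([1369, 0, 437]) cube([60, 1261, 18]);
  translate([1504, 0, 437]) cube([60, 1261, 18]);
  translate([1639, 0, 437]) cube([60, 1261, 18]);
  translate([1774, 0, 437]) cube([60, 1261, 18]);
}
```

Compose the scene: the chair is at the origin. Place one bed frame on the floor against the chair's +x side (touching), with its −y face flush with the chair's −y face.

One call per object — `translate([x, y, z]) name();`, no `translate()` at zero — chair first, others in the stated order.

chair();
translate([405, 0, 0]) bed_frame();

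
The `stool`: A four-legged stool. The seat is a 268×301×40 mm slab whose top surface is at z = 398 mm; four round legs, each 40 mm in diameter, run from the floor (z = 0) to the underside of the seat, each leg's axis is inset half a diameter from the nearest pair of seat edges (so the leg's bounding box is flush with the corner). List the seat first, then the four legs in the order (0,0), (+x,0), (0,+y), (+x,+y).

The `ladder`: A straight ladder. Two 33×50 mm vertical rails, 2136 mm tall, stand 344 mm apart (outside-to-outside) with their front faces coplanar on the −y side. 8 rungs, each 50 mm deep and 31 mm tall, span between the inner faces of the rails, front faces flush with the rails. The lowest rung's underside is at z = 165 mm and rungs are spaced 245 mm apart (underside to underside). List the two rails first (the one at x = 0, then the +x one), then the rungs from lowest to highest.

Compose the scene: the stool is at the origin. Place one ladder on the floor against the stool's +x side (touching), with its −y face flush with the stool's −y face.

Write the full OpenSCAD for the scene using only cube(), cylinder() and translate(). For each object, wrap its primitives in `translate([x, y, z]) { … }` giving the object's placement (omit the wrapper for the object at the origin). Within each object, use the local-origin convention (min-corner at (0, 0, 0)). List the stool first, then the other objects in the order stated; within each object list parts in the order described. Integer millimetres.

translate([0, 0, 358]) cube([268, 301, 40]);
translate([20, 20, 0]) cylinder(h = 358, r = 20);
translate([248, 20, 0]) cylinder(h = 358, r = 20);
translate([20, 281, 0]) cylinder(h = 358, r = 20);
translate([248, 281, 0]) cylinder(h = 358, r = 20);
translate([268, 0, 0]) {
  cube([33, 50, 2136]);
  translate([311, 0, 0]) cube([33, 50, 2136]);
  translate([33, 0, 165]) cube([278, 50, 31]);
  translate([33, 0, 410]) cube([278, 50, 31]);
  translate([33, 0, 655]) cube([278, 50, 31]);
  translate([33, 0, 900]) cube([278, 50, 31]);
  translate([33, 0, 1145]) cube([278, 50, 31]);
  translate([33, 0, 1390]) cube([278, 50, 31]);
  translate([33, 0, 1635]) cube([278, 50, 31]);
  translate([33, 0, 1880]) cube([278, 50, 31]);
}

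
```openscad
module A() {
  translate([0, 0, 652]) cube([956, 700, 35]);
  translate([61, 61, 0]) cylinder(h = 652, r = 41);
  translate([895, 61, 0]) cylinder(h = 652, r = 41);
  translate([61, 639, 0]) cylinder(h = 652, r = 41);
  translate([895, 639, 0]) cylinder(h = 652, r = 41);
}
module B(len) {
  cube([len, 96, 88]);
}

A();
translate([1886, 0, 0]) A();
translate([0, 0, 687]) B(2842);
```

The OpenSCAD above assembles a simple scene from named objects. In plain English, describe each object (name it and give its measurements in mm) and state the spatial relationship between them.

A is a table with a 956×700 mm rectangular top, 35 mm thick, top surface at z = 687 mm, supported by four round legs of 82 mm diameter, each leg's bounding box inset 20 mm from the nearest pair of top edges, running from the floor.

B is a rectangular beam 2842 mm long (x), 96 mm deep (y), 88 mm thick (z).

The beam spans the tops of two tables placed 930 mm apart, resting at z = 687 mm.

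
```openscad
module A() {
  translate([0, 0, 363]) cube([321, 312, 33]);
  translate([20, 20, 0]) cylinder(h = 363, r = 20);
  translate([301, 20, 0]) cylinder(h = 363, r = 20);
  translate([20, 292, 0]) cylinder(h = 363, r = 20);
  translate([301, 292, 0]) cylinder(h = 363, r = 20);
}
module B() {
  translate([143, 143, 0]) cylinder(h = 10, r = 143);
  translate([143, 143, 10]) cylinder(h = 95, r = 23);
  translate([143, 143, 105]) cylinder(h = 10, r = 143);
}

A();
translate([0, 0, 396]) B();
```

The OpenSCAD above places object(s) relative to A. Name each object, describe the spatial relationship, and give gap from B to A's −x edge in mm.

A is a stool. B is a spool. The spool is on top of the stool. The gap from the spool to the stool's −x edge is 0 mm.

The spool's min-x is at 0; the stool's min-x is 0; gap = 0 mm.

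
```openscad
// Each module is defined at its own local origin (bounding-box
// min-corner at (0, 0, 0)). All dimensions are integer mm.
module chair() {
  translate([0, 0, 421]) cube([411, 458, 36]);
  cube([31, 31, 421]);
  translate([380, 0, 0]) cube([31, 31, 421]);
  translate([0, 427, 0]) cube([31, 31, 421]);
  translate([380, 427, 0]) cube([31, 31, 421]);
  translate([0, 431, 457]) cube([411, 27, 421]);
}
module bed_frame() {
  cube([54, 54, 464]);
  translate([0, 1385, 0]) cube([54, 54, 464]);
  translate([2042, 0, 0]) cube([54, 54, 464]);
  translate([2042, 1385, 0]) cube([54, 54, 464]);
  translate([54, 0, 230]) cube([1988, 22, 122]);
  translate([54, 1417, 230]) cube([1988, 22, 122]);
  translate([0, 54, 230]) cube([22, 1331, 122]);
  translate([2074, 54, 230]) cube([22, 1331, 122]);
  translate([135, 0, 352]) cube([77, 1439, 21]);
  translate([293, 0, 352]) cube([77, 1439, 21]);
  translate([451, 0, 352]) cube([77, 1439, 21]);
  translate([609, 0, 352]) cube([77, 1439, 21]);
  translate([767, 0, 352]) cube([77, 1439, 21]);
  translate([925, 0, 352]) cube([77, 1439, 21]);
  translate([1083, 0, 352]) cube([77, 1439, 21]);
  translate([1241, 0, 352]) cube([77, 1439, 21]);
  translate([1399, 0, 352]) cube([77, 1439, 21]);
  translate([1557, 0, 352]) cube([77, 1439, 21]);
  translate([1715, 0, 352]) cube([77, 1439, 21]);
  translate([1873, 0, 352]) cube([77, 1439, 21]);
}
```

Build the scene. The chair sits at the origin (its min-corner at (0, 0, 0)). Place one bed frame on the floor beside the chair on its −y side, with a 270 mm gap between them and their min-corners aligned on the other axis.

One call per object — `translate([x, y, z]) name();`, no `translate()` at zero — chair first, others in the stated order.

chair();
translate([0, -1709, 0]) bed_frame();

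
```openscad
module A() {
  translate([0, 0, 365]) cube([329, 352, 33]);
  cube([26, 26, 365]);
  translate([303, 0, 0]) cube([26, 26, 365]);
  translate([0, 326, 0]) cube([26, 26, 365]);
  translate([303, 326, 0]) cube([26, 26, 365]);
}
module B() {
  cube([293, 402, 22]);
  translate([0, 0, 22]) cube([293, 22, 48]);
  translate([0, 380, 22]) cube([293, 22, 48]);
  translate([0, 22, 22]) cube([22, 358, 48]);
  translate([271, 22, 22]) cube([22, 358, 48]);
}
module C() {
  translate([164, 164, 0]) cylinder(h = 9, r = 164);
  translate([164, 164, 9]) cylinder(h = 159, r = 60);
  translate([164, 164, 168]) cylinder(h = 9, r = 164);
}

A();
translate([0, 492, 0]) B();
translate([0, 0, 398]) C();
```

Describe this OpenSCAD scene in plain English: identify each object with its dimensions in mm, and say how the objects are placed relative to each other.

A is a four-legged stool. The seat is 329×352 mm, 33 mm thick, top at z = 398 mm. It stands on four square legs, each 26×26 mm in cross-section, from z = 0 to the seat underside, each flush with a corner of the seat.

B is an open storage box with external size 293×402×70 mm and wall thickness 22 mm (the base is also 22 mm thick). The base covers the whole footprint; the four walls stand on the base, with the y-facing walls full-width and the x-facing walls fitting between their inner faces.

C is a spool: two coaxial disc flanges of radius 164 mm and thickness 9 mm, joined by a core cylinder of radius 60 mm and height 159 mm. The lower flange rests on z = 0 and the three cylinders share a vertical axis.

The open box is on the floor beside the stool on its +y side. The spool is on top of the stool.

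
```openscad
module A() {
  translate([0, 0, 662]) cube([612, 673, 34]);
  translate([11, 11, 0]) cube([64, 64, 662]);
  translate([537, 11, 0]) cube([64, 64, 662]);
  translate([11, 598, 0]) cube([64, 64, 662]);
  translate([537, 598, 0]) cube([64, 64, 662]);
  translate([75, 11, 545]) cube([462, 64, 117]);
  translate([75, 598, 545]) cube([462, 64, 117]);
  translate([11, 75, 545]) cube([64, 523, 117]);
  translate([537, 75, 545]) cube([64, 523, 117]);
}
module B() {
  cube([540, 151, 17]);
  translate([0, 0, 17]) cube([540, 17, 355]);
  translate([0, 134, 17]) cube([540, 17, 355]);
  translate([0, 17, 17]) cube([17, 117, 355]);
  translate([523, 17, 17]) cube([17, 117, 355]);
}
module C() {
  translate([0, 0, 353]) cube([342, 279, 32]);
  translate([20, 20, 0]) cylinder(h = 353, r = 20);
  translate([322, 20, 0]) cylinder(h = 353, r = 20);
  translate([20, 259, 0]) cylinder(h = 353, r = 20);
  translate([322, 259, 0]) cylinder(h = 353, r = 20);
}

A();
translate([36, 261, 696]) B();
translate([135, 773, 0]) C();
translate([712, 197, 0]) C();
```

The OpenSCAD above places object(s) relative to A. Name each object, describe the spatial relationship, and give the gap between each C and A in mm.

Each stool's nearest face is 100 mm from the table's bounding box.

A is a table. B is an open box. C is a stool. The open box is on top of the table, centred. Two stools sit around the table at the +y, +x sides. The gap between each stool and the table is 100 mm.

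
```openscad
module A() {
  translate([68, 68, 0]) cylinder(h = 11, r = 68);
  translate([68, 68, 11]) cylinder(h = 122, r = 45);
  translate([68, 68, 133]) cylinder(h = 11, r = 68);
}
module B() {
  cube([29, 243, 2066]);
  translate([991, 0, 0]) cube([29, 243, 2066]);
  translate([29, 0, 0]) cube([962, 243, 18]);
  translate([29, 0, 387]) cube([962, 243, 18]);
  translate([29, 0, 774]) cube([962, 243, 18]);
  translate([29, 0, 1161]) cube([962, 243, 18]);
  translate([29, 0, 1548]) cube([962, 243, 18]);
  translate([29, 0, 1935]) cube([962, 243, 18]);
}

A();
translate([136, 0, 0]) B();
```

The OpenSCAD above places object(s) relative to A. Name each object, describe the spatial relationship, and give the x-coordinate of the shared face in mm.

A is a spool. B is a bookshelf. The bookshelf is against the spool's +x side, with their −y faces flush. The x-coordinate of the shared face is 136 mm.

The spool's +x face and the bookshelf's −x face are both at x = 136 mm.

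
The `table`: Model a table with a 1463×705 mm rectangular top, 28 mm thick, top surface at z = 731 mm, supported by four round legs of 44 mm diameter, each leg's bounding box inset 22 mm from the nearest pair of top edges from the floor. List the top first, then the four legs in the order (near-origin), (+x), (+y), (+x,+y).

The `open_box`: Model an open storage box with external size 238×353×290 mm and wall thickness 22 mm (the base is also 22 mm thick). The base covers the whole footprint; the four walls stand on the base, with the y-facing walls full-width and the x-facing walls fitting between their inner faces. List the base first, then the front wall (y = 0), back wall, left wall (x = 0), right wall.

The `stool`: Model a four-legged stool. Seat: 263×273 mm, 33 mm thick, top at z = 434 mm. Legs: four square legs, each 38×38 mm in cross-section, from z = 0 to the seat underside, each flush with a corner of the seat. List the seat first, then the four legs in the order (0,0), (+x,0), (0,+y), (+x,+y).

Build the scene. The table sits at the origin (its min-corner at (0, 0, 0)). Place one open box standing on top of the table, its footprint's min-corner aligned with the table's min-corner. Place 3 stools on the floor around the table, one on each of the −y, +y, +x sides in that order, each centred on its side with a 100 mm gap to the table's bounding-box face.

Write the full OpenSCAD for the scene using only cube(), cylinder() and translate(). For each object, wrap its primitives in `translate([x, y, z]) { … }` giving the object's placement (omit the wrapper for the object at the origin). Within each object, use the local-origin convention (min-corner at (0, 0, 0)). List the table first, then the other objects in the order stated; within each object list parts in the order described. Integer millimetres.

translate([0, 0, 703]) cube([1463, 705, 28]);
translate([44, 44, 0]) cylinder(h = 703, r = 22);
translate([1419, 44, 0]) cylinder(h = 703, r = 22);
translate([44, 661, 0]) cylinder(h = 703, r = 22);
translate([1419, 661, 0]) cylinder(h = 703, r = 22);
translate([0, 0, 731]) {
  cube([238, 353, 22]);
  translate([0, 0, 22]) cube([238, 22, 268]);
  translate([0, 331, 22]) cube([238, 22, 268]);
  translate([0, 22, 22]) cube([22, 309, 268]);
  translate([216, 22, 22]) cube([22, 309, 268]);
}
translate([600, -373, 0]) {
  translate([0, 0, 401]) cube([263, 273, 33]);
  cube([38, 38, 401]);
  translate([225, 0, 0]) cube([38, 38, 401]);
  translate([0, 235, 0]) cube([38, 38, 401]);
  translate([225, 235, 0]) cube([38, 38, 401]);
}
translate([600, 805, 0]) {
  translate([0, 0, 401]) cube([263, 273, 33]);
  cube([38, 38, 401]);
  translate([225, 0, 0]) cube([38, 38, 401]);
  translate([0, 235, 0]) cube([38, 38, 401]);
  translate([225, 235, 0]) cube([38, 38, 401]);
}
translate([1563, 216, 0]) {
  translate([0, 0, 401]) cube([263, 273, 33]);
  cube([38, 38, 401]);
  translate([225, 0, 0]) cube([38, 38, 401]);
  translate([0, 235, 0]) cube([38, 38, 401]);
  translate([225, 235, 0]) cube([38, 38, 401]);
}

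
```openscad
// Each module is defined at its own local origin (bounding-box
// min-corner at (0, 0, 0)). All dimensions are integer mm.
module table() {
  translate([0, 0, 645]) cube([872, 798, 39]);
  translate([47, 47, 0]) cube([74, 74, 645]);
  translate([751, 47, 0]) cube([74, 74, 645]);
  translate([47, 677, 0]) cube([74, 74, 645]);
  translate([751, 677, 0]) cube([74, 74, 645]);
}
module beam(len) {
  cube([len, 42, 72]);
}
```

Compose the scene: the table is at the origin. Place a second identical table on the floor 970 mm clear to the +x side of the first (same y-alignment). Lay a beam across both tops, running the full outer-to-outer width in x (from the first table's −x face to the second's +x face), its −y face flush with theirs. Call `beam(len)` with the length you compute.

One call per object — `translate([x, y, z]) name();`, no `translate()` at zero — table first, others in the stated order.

table();
translate([1842, 0, 0]) table();
translate([0, 0, 684]) beam(2714);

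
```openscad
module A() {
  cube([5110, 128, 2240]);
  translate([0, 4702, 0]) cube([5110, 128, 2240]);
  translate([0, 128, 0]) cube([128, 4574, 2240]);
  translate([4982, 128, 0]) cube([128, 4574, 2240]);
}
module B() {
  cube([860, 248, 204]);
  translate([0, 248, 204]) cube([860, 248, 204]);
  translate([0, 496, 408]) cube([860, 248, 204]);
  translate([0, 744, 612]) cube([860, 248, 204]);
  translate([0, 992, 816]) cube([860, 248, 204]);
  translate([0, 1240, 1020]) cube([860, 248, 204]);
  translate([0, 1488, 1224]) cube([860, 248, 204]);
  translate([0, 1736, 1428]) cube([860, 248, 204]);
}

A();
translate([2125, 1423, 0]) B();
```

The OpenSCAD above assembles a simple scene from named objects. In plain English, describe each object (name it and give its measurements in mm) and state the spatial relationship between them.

A is a box-shaped house frame (walls only): outside footprint 5110×4830 mm, wall height 2240 mm, wall thickness 128 mm. The two y-facing walls run the full x-width; the two x-facing walls fit between the inner faces of the y-facing walls.

B is a straight staircase of 8 solid steps. Each step is 860 mm wide (x), 248 mm deep (y, the going) and 204 mm tall (the rise). The first step rests on the floor; each subsequent step sits one going further in +y and one rise higher in +z, directly behind and above the previous step with no overlap.

The staircase sits inside the house frame, centred.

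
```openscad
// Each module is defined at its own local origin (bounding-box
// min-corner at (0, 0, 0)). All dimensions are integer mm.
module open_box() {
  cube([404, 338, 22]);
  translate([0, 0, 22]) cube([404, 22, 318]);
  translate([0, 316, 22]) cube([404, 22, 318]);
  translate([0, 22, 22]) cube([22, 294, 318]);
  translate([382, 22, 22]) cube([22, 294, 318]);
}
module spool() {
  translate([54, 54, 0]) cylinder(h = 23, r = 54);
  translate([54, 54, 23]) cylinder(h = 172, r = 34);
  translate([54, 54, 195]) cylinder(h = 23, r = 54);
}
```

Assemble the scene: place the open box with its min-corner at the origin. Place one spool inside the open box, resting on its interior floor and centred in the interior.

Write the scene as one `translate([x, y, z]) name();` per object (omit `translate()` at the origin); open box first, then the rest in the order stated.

open_box();
translate([148, 115, 22]) spool();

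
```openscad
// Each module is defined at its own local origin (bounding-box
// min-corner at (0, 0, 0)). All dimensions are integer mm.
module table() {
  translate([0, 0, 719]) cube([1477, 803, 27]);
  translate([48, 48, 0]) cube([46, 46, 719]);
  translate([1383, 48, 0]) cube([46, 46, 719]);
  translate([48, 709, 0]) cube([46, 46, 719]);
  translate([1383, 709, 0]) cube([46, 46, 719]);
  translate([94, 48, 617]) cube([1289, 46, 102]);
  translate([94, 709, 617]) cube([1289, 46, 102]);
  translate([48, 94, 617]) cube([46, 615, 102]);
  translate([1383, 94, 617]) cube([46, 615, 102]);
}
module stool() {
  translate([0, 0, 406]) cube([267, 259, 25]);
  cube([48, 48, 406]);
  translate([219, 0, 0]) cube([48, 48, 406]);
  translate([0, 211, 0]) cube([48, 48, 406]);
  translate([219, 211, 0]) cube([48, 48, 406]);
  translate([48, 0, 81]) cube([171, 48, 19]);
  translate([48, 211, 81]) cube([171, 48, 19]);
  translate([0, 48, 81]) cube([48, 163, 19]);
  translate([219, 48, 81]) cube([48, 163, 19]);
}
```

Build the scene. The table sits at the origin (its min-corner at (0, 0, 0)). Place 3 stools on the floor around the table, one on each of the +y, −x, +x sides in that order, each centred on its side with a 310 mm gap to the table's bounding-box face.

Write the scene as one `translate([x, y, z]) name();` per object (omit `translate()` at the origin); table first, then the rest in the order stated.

table();
translate([605, 1113, 0]) stool();
translate([-577, 272, 0]) stool();
translate([1787, 272, 0]) stool();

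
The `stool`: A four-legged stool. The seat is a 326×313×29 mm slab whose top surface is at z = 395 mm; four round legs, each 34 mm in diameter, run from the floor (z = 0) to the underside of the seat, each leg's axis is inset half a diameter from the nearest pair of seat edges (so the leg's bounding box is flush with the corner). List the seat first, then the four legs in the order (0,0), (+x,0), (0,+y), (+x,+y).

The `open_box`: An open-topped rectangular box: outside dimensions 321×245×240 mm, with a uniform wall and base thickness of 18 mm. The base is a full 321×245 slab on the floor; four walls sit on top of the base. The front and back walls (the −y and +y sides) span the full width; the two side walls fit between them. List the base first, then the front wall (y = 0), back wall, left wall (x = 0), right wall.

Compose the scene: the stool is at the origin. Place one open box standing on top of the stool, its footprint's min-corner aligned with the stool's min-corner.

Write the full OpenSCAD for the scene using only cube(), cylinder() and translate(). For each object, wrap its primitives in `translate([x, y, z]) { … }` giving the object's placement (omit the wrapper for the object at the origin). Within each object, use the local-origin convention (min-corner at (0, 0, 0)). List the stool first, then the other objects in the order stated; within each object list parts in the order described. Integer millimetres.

translate([0, 0, 366]) cube([326, 313, 29]);
translate([17, 17, 0]) cylinder(h = 366, r = 17);
translate([309, 17, 0]) cylinder(h = 366, r = 17);
translate([17, 296, 0]) cylinder(h = 366, r = 17);
translate([309, 296, 0]) cylinder(h = 366, r = 17);
translate([0, 0, 395]) {
  cube([321, 245, 18]);
  translate([0, 0, 18]) cube([321, 18, 222]);
  translate([0, 227, 18]) cube([321, 18, 222]);
  translate([0, 18, 18]) cube([18, 209, 222]);
  translate([303, 18, 18]) cube([18, 209, 222]);
}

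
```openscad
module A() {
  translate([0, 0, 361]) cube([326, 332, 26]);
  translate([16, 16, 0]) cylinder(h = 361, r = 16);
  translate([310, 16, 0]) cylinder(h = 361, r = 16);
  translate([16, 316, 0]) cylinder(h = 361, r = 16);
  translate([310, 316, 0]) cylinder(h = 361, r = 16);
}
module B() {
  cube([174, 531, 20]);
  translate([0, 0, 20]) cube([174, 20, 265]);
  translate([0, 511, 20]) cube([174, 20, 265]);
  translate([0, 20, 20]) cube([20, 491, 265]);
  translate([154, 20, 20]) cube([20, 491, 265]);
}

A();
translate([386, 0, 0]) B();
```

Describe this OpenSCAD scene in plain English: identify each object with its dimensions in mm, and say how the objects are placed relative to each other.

A is a four-legged stool. The seat is a 326×332×26 mm slab whose top surface is at z = 387 mm; four round legs, each 32 mm in diameter, run from the floor (z = 0) to the underside of the seat, each leg's axis is inset half a diameter from the nearest pair of seat edges (so the leg's bounding box is flush with the corner).

B is an open storage box with external size 174×531×285 mm and wall thickness 20 mm (the base is also 20 mm thick). The base covers the whole footprint; the four walls stand on the base, with the y-facing walls full-width and the x-facing walls fitting between their inner faces.

The open box is on the floor beside the stool on its +x side.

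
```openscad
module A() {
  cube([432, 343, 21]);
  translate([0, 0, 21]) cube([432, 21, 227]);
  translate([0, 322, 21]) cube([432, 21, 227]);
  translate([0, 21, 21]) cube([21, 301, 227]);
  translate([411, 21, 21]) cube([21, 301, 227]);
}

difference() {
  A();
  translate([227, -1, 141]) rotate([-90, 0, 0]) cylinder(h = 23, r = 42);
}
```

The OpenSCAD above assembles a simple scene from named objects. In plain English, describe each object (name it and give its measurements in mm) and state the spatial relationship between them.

A is an open-topped rectangular box: outside dimensions 432×343×248 mm, with a uniform wall and base thickness of 21 mm. The base is a full 432×343 slab on the floor; four walls sit on top of the base. The front and back walls (the −y and +y sides) span the full width; the two side walls fit between them.

The open box has a circular hole of radius 42 mm through its front wall, centred at (x = 227, z = 141).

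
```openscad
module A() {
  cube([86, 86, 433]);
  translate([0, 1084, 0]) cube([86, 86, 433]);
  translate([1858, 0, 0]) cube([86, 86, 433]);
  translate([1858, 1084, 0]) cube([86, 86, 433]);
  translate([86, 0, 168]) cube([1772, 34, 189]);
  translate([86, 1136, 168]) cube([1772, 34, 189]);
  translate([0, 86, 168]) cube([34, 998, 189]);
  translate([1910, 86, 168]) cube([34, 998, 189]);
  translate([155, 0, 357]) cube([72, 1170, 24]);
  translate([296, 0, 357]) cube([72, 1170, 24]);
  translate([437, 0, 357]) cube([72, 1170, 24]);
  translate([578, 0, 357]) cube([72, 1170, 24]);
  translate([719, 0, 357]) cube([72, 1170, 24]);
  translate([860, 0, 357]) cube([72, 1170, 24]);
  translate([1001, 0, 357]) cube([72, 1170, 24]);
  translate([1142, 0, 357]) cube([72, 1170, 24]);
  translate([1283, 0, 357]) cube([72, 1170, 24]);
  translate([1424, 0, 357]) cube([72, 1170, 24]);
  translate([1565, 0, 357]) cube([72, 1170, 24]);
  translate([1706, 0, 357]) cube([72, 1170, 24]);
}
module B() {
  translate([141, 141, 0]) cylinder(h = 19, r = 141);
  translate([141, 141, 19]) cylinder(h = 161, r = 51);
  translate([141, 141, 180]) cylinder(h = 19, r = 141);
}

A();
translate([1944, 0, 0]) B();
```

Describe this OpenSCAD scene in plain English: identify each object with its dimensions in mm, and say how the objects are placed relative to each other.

A is a bed frame 1944 mm long (x) by 1170 mm wide (y). Four 86×86 mm corner posts, 433 mm tall, at the corners of the footprint. Four rails of 34 mm thickness and 189 mm height run between adjacent posts with their undersides at z = 168 mm, their outer faces flush with the outside of the frame (the two x-running rails run between the posts' inner faces; the two y-running rails run between the posts' inner faces). 12 slats, each 72 mm wide (x) and 24 mm thick, lie across the top of the two x-running rails, running the full 1170 mm width of the frame in y; the slats are evenly spaced along x between the inner faces of the end posts with equal gaps (rounded down to the nearest mm) at the −x end and between each pair — any rounding remainder accumulates at the +x end.

B is a spool: two coaxial disc flanges of radius 141 mm and thickness 19 mm, joined by a core cylinder of radius 51 mm and height 161 mm. The lower flange rests on z = 0 and the three cylinders share a vertical axis.

The spool is against the bed frame's +x side, with their −y faces flush.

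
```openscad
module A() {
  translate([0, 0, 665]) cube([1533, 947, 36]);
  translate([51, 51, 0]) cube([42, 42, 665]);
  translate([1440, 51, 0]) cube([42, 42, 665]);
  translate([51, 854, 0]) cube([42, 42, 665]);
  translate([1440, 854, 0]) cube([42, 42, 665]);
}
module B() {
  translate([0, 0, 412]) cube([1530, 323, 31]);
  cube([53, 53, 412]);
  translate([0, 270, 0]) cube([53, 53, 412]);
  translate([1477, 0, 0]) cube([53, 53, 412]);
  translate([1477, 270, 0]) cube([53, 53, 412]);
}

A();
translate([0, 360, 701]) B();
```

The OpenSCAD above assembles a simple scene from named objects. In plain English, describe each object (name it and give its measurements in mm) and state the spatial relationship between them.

A is a rectangular dining table. The top is 1533×947×36 mm with its upper surface at z = 701 mm. It stands on four 42×42 mm square legs, each inset 51 mm from the nearest pair of top edges, running from the floor to the underside of the top.

B is a long wooden bench with a 1530 mm (x) × 323 mm (y) seat, 31 mm thick, its top surface 443 mm above the floor. Four 53 mm square legs at the seat corners, flush with the edges, run from z = 0 to the seat underside.

The bench is on top of the table.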